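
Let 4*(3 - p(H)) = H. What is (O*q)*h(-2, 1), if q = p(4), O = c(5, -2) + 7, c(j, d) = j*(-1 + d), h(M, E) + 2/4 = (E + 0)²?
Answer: -8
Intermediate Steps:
p(H) = 3 - H/4
h(M, E) = -½ + E² (h(M, E) = -½ + (E + 0)² = -½ + E²)
O = -8 (O = 5*(-1 - 2) + 7 = 5*(-3) + 7 = -15 + 7 = -8)
q = 2 (q = 3 - ¼*4 = 3 - 1 = 2)
(O*q)*h(-2, 1) = (-8*2)*(-½ + 1²) = -16*(-½ + 1) = -16*½ = -8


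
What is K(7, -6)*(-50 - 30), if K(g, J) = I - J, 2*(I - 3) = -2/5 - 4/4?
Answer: -664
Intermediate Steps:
I = 23/10 (I = 3 + (-2/5 - 4/4)/2 = 3 + (-2*1/5 - 4*1/4)/2 = 3 + (-2/5 - 1)/2 = 3 + (1/2)*(-7/5) = 3 - 7/10 = 23/10 ≈ 2.3000)
K(g, J) = 23/10 - J
K(7, -6)*(-50 - 30) = (23/10 - 1*(-6))*(-50 - 30) = (23/10 + 6)*(-80) = (83/10)*(-80) = -664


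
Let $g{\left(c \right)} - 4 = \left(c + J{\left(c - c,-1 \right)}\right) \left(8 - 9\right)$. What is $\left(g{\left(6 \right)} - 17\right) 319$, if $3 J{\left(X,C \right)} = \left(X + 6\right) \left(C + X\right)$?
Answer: $-5423$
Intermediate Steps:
$J{\left(X,C \right)} = \frac{\left(6 + X\right) \left(C + X\right)}{3}$ ($J{\left(X,C \right)} = \frac{\left(X + 6\right) \left(C + X\right)}{3} = \frac{\left(6 + X\right) \left(C + X\right)}{3}$)
$g{\left(c \right)} = 6 - c$ ($g{\left(c \right)} = 4 + \left(c + \left(2 \left(-1\right) + 2 \left(c - c\right) + \frac{\left(c - c\right)^{2}}{3} + \frac{1}{3} \left(-1\right) \left(c - c\right)\right)\right) \left(8 - 9\right) = 4 + \left(c + \left(-2 + 2 \cdot 0 + \frac{0^{2}}{3} + \frac{1}{3} \left(-1\right) 0\right)\right) \left(-1\right) = 4 + \left(c + \left(-2 + 0 + \frac{1}{3} \cdot 0 + 0\right)\right) \left(-1\right) = 4 + \left(c + \left(-2 + 0 + 0 + 0\right)\right) \left(-1\right) = 4 + \left(c - 2\right) \left(-1\right) = 4 + \left(-2 + c\right) \left(-1\right) = 4 - \left(-2 + c\right) = 6 - c$)
$\left(g{\left(6 \right)} - 17\right) 319 = \left(\left(6 - 6\right) - 17\right) 319 = \left(0 - 17\right) 319 = \left(-17\right) 319 = -5423$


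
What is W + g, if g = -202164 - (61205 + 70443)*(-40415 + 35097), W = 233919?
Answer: 700135819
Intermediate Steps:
g = 699901900 (g = -202164 - 131648*(-5318) = -202164 - 1*(-700104064) = -202164 + 700104064 = 699901900)
W + g = 233919 + 699901900 = 700135819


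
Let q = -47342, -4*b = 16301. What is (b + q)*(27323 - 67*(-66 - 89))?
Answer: -1938841663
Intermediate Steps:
b = -16301/4 (b = -¼*16301 = -16301/4 ≈ -4075.3)
(b + q)*(27323 - 67*(-66 - 89)) = (-16301/4 - 47342)*(27323 - 67*(-66 - 89)) = -205669*(27323 - 67*(-155))/4 = -205669*(27323 + 10385)/4 = -205669/4*37708 = -1938841663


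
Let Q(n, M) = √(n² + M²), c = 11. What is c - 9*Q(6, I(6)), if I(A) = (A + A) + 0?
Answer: 11 - 54*√5 ≈ -109.75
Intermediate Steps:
I(A) = 2*A (I(A) = 2*A + 0 = 2*A)
Q(n, M) = √(M² + n²)
c - 9*Q(6, I(6)) = 11 - 9*√((2*6)² + 6²) = 11 - 9*√(12² + 36) = 11 - 9*√(144 + 36) = 11 - 54*√5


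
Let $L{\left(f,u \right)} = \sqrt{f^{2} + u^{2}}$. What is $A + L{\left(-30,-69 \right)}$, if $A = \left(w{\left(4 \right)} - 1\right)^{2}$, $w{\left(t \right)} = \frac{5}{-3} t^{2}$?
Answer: $\frac{6889}{9} + 3 \sqrt{629} \approx 840.68$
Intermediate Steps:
$w{\left(t \right)} = - \frac{5 t^{2}}{3}$ ($w{\left(t \right)} = 5 \left(- \frac{1}{3}\right) t^{2} = - \frac{5 t^{2}}{3}$)
$A = \frac{6889}{9}$ ($A = \left(- \frac{5 \cdot 4^{2}}{3} - 1\right)^{2} = \left(\left(- \frac{5}{3}\right) 16 - 1\right)^{2} = \left(- \frac{80}{3} - 1\right)^{2} = \left(- \frac{83}{3}\right)^{2} = \frac{6889}{9} \approx 765.44$)
$A + L{\left(-30,-69 \right)} = \frac{6889}{9} + \sqrt{\left(-30\right)^{2} + \left(-69\right)^{2}} = \frac{6889}{9} + \sqrt{900 + 4761} = \frac{6889}{9} + \sqrt{5661} = \frac{6889}{9} + 3 \sqrt{629}$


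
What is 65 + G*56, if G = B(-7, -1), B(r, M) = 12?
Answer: 737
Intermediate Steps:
G = 12
65 + G*56 = 65 + 12*56 = 65 + 672 = 737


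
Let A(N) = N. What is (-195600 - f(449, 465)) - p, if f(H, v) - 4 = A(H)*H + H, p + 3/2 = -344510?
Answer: -106285/2 ≈ -53143.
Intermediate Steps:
p = -689023/2 (p = -3/2 - 344510 = -689023/2 ≈ -3.4451e+5)
f(H, v) = 4 + H + H² (f(H, v) = 4 + (H*H + H) = 4 + (H² + H) = 4 + (H + H²) = 4 + H + H²)
(-195600 - f(449, 465)) - p = (-195600 - (4 + 449 + 449²)) - 1*(-689023/2) = (-195600 - (4 + 449 + 201601)) + 689023/2 = (-195600 - 1*202054) + 689023/2 = (-195600 - 202054) + 689023/2 = -397654 + 689023/2 = -106285/2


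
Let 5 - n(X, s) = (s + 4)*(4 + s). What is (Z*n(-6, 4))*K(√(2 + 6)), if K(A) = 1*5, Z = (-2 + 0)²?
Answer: -1180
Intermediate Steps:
Z = 4 (Z = (-2)² = 4)
n(X, s) = 5 - (4 + s)² (n(X, s) = 5 - (s + 4)*(4 + s) = 5 - (4 + s)*(4 + s) = 5 - (4 + s)²)
K(A) = 5
(Z*n(-6, 4))*K(√(2 + 6)) = (4*(5 - (4 + 4)²))*5 = (4*(5 - 1*8²))*5 = (4*(5 - 1*64))*5 = (4*(5 - 64))*5 = (4*(-59))*5 = -236*5 = -1180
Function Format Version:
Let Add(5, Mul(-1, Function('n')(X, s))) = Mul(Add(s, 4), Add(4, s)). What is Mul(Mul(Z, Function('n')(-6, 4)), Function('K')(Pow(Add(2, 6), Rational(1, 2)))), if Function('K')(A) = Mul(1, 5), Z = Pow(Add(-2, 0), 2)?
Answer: -1180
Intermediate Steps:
Z = 4 (Z = Pow(-2, 2) = 4)
Function('n')(X, s) = Add(5, Mul(-1, Pow(Add(4, s), 2))) (Function('n')(X, s) = Add(5, Mul(-1, Mul(Add(s, 4), Add(4, s)))) = Add(5, Mul(-1, Mul(Add(4, s), Add(4, s)))) = Add(5, Mul(-1, Pow(Add(4, s), 2))))
Function('K')(A) = 5
Mul(Mul(Z, Function('n')(-6, 4)), Function('K')(Pow(Add(2, 6), Rational(1, 2)))) = Mul(Mul(4, Add(5, Mul(-1, Pow(Add(4, 4), 2)))), 5) = Mul(Mul(4, Add(5, Mul(-1, Pow(8, 2)))), 5) = Mul(Mul(4, Add(5, Mul(-1, 64))), 5) = Mul(Mul(4, Add(5, -64)), 5) = Mul(Mul(4, -59), 5) = Mul(-236, 5) = -1180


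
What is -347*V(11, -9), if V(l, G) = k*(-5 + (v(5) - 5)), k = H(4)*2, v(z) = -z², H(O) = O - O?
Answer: 0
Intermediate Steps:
H(O) = 0
k = 0 (k = 0*2 = 0)
V(l, G) = 0 (V(l, G) = 0*(-5 + (-1*5² - 5)) = 0*(-5 + (-1*25 - 5)) = 0*(-5 + (-25 - 5)) = 0*(-5 - 30) = 0*(-35) = 0)
-347*V(11, -9) = -347*0 = 0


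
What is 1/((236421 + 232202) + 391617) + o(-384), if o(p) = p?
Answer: -330332159/860240 ≈ -384.00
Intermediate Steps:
1/((236421 + 232202) + 391617) + o(-384) = 1/((236421 + 232202) + 391617) - 384 = 1/(468623 + 391617) - 384 = 1/860240 - 384 = -330332159/860240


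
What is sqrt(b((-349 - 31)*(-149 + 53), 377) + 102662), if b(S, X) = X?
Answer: sqrt(103039) ≈ 321.00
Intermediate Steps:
sqrt(b((-349 - 31)*(-149 + 53), 377) + 102662) = sqrt(377 + 102662) = sqrt(103039)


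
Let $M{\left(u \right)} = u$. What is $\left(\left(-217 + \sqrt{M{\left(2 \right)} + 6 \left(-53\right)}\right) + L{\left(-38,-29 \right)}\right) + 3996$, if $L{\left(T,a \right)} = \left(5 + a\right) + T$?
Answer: $3717 + 2 i \sqrt{79} \approx 3717.0 + 17.776 i$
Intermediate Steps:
$L{\left(T,a \right)} = 5 + T + a$
$\left(\left(-217 + \sqrt{M{\left(2 \right)} + 6 \left(-53\right)}\right) + L{\left(-38,-29 \right)}\right) + 3996 = \left(\left(-217 + \sqrt{2 + 6 \left(-53\right)}\right) - 62\right) + 3996 = \left(\left(-217 + \sqrt{2 - 318}\right) - 62\right) + 3996 = \left(\left(-217 + \sqrt{-316}\right) - 62\right) + 3996 = \left(\left(-217 + 2 i \sqrt{79}\right) - 62\right) + 3996 = \left(-279 + 2 i \sqrt{79}\right) + 3996 = 3717 + 2 i \sqrt{79}$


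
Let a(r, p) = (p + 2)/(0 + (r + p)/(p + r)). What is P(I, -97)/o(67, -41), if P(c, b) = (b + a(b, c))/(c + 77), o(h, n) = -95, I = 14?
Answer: 81/8645 ≈ 0.0093696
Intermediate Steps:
a(r, p) = 2 + p (a(r, p) = (2 + p)/(0 + (p + r)/(p + r)) = (2 + p)/(0 + 1) = (2 + p)/1 = (2 + p)*1 = 2 + p)
P(c, b) = (2 + b + c)/(77 + c) (P(c, b) = (b + (2 + c))/(c + 77) = (2 + b + c)/(77 + c))
P(I, -97)/o(67, -41) = ((2 - 97 + 14)/(77 + 14))/(-95) = (-81/91)*(-1/95) = ((1/91)*(-81))*(-1/95) = -81/91*(-1/95) = 81/8645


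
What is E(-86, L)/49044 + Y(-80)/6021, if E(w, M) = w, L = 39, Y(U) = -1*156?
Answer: -453815/16405218 ≈ -0.027663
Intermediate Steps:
Y(U) = -156
E(-86, L)/49044 + Y(-80)/6021 = -86/49044 - 156/6021 = -86*1/49044 - 156*1/6021 = -43/24522 - 52/2007 = -453815/16405218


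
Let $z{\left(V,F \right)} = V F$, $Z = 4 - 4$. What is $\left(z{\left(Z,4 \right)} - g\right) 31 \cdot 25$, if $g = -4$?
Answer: $3100$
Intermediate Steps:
$Z = 0$ ($Z = 4 - 4 = 0$)
$z{\left(V,F \right)} = F V$
$\left(z{\left(Z,4 \right)} - g\right) 31 \cdot 25 = \left(4 \cdot 0 - -4\right) 31 \cdot 25 = \left(0 + 4\right) 31 \cdot 25 = 4 \cdot 31 \cdot 25 = 124 \cdot 25 = 3100$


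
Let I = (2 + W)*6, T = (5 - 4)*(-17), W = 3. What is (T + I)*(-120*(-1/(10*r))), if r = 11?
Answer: 156/11 ≈ 14.182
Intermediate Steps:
T = -17 (T = 1*(-17) = -17)
I = 30 (I = (2 + 3)*6 = 5*6 = 30)
(T + I)*(-120*(-1/(10*r))) = (-17 + 30)*(-120/((-10*11))) = 13*(-120/(-110)) = 13*(-120*(-1/110)) = 13*(12/11) = 156/11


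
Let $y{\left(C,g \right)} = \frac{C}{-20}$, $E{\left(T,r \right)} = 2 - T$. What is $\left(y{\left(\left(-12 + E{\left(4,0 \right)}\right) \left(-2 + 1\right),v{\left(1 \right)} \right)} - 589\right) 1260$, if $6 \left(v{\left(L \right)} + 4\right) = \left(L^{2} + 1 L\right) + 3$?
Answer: $-743022$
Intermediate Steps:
$v{\left(L \right)} = - \frac{7}{2} + \frac{L}{6} + \frac{L^{2}}{6}$ ($v{\left(L \right)} = -4 + \frac{\left(L^{2} + 1 L\right) + 3}{6} = -4 + \frac{\left(L^{2} + L\right) + 3}{6} = -4 + \frac{\left(L + L^{2}\right) + 3}{6} = -4 + \frac{3 + L + L^{2}}{6} = -4 + \left(\frac{1}{2} + \frac{L}{6} + \frac{L^{2}}{6}\right) = - \frac{7}{2} + \frac{L}{6} + \frac{L^{2}}{6}$)
$y{\left(C,g \right)} = - \frac{C}{20}$ ($y{\left(C,g \right)} = C \left(- \frac{1}{20}\right) = - \frac{C}{20}$)
$\left(y{\left(\left(-12 + E{\left(4,0 \right)}\right) \left(-2 + 1\right),v{\left(1 \right)} \right)} - 589\right) 1260 = \left(- \frac{\left(-12 + \left(2 - 4\right)\right) \left(-2 + 1\right)}{20} - 589\right) 1260 = \left(- \frac{\left(-12 + \left(2 - 4\right)\right) \left(-1\right)}{20} - 589\right) 1260 = \left(- \frac{\left(-12 - 2\right) \left(-1\right)}{20} - 589\right) 1260 = \left(- \frac{\left(-14\right) \left(-1\right)}{20} - 589\right) 1260 = \left(\left(- \frac{1}{20}\right) 14 - 589\right) 1260 = \left(- \frac{7}{10} - 589\right) 1260 = \left(- \frac{5897}{10}\right) 1260 = -743022$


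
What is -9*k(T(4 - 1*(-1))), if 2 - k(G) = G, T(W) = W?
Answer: 27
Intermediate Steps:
k(G) = 2 - G
-9*k(T(4 - 1*(-1))) = -9*(2 - (4 - 1*(-1))) = -9*(2 - (4 + 1)) = -9*(2 - 1*5) = -9*(2 - 5) = -9*(-3) = 27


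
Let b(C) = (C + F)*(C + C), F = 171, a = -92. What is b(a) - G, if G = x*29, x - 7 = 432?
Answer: -27267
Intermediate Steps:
x = 439 (x = 7 + 432 = 439)
b(C) = 2*C*(171 + C) (b(C) = (C + 171)*(C + C) = (171 + C)*(2*C) = 2*C*(171 + C))
G = 12731 (G = 439*29 = 12731)
b(a) - G = 2*(-92)*(171 - 92) - 1*12731 = 2*(-92)*79 - 12731 = -14536 - 12731 = -27267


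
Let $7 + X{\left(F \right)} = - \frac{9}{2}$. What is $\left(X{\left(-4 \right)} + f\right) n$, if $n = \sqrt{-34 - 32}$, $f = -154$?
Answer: $- \frac{331 i \sqrt{66}}{2} \approx - 1344.5 i$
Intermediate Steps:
$n = i \sqrt{66}$ ($n = \sqrt{-66} = i \sqrt{66} \approx 8.124 i$)
$X{\left(F \right)} = - \frac{23}{2}$ ($X{\left(F \right)} = -7 - \frac{9}{2} = - \frac{23}{2}$)
$\left(X{\left(-4 \right)} + f\right) n = \left(- \frac{23}{2} - 154\right) i \sqrt{66} = - \frac{331 i \sqrt{66}}{2}$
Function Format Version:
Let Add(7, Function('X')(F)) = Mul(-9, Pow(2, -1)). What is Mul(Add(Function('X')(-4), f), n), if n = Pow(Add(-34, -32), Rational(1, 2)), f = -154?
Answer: Mul(Rational(-331, 2), I, Pow(66, Rational(1, 2))) ≈ Mul(-1344.5, I)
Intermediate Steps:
n = Mul(I, Pow(66, Rational(1, 2))) (n = Pow(-66, Rational(1, 2)) = Mul(I, Pow(66, Rational(1, 2))) ≈ Mul(8.1240, I))
Function('X')(F) = Rational(-23, 2) (Function('X')(F) = Add(-7, Mul(-9, Pow(2, -1))) = Add(-7, Mul(-9, Rational(1, 2))) = Add(-7, Rational(-9, 2)) = Rational(-23, 2))
Mul(Add(Function('X')(-4), f), n) = Mul(Add(Rational(-23, 2), -154), Mul(I, Pow(66, Rational(1, 2)))) = Mul(Rational(-331, 2), Mul(I, Pow(66, Rational(1, 2)))) = Mul(Rational(-331, 2), I, Pow(66, Rational(1, 2)))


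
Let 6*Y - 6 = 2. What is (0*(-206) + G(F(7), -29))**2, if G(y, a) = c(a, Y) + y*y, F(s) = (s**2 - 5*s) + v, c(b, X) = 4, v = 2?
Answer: 67600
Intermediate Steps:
Y = 4/3 (Y = 1 + (1/6)*2 = 1 + 1/3 = 4/3 ≈ 1.3333)
F(s) = 2 + s**2 - 5*s (F(s) = (s**2 - 5*s) + 2 = 2 + s**2 - 5*s)
G(y, a) = 4 + y**2 (G(y, a) = 4 + y*y = 4 + y**2)
(0*(-206) + G(F(7), -29))**2 = (0*(-206) + (4 + (2 + 7**2 - 5*7)**2))**2 = (0 + (4 + (2 + 49 - 35)**2))**2 = (0 + (4 + 16**2))**2 = (0 + (4 + 256))**2 = (0 + 260)**2 = 260**2 = 67600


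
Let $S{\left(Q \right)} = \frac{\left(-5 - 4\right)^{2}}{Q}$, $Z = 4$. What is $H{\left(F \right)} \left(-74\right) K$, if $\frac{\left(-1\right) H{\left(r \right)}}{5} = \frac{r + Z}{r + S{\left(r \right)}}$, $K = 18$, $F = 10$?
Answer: $\frac{932400}{181} \approx 5151.4$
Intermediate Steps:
$S{\left(Q \right)} = \frac{81}{Q}$ ($S{\left(Q \right)} = \frac{\left(-9\right)^{2}}{Q} = \frac{81}{Q}$)
$H{\left(r \right)} = - \frac{5 \left(4 + r\right)}{r + \frac{81}{r}}$ ($H{\left(r \right)} = - 5 \frac{r + 4}{r + \frac{81}{r}} = - 5 \frac{4 + r}{r + \frac{81}{r}} = - \frac{5 \left(4 + r\right)}{r + \frac{81}{r}}$)
$H{\left(F \right)} \left(-74\right) K = \left(-5\right) 10 \frac{1}{81 + 10^{2}} \left(4 + 10\right) \left(-74\right) 18 = \left(-5\right) 10 \frac{1}{81 + 100} \cdot 14 \left(-74\right) 18 = \left(-5\right) 10 \cdot \frac{1}{181} \cdot 14 \left(-74\right) 18 = \left(- \frac{700}{181}\right) \left(-74\right) 18 = \frac{51800}{181} \cdot 18 = \frac{932400}{181}$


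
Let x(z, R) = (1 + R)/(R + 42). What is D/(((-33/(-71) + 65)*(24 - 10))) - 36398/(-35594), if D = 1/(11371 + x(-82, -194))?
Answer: 255883612795763/250231344010830 ≈ 1.0226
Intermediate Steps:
x(z, R) = (1 + R)/(42 + R)
D = 152/1728585 (D = 1/(11371 + (1 - 194)/(42 - 194)) = 1/(11371 - 193/(-152)) = 1/(11371 - 1/152*(-193)) = 1/(11371 + 193/152) = 1/(1728585/152) = 152/1728585 ≈ 8.7933e-5)
D/(((-33/(-71) + 65)*(24 - 10))) - 36398/(-35594) = 152/(1728585*(((-33/(-71) + 65)*(24 - 10)))) - 36398/(-35594) = 152/(1728585*(((-33*(-1/71) + 65)*14))) - 36398*(-1/35594) = 152/(1728585*(((33/71 + 65)*14))) + 18199/17797 = 152/(1728585*(((4648/71)*14))) + 18199/17797 = 152/(1728585*(65072/71)) + 18199/17797 = (152/1728585)*(71/65072) + 18199/17797 = 1349/14060310390 + 18199/17797 = 255883612795763/250231344010830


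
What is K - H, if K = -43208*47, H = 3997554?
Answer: -6028330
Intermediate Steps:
K = -2030776
K - H = -2030776 - 1*3997554 = -2030776 - 3997554 = -6028330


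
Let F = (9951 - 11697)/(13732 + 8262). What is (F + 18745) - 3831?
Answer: 164008385/10997 ≈ 14914.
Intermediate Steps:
F = -873/10997 (F = -1746/21994 = -1746*1/21994 = -873/10997 ≈ -0.079385)
(F + 18745) - 3831 = (-873/10997 + 18745) - 3831 = 206137892/10997 - 3831 = 164008385/10997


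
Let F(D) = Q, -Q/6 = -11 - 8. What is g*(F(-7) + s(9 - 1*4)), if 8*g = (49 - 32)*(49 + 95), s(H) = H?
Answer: 36414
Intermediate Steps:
Q = 114 (Q = -6*(-11 - 8) = -6*(-19) = 114)
g = 306 (g = ((49 - 32)*(49 + 95))/8 = (17*144)/8 = (⅛)*2448 = 306)
F(D) = 114
g*(F(-7) + s(9 - 1*4)) = 306*(114 + (9 - 1*4)) = 306*(114 + (9 - 4)) = 306*(114 + 5) = 306*119 = 36414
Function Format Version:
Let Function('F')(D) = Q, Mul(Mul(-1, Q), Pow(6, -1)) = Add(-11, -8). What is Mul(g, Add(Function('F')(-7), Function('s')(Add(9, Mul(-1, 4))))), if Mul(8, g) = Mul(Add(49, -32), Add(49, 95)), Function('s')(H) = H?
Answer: 36414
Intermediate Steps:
Q = 114 (Q = Mul(-6, Add(-11, -8)) = Mul(-6, -19) = 114)
g = 306 (g = Mul(Rational(1, 8), Mul(Add(49, -32), Add(49, 95))) = Mul(Rational(1, 8), Mul(17, 144)) = Mul(Rational(1, 8), 2448) = 306)
Function('F')(D) = 114
Mul(g, Add(Function('F')(-7), Function('s')(Add(9, Mul(-1, 4))))) = Mul(306, Add(114, Add(9, Mul(-1, 4)))) = Mul(306, Add(114, Add(9, -4))) = Mul(306, Add(114, 5)) = Mul(306, 119) = 36414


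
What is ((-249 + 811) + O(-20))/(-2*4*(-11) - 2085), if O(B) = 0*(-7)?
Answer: -562/1997 ≈ -0.28142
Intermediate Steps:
O(B) = 0
((-249 + 811) + O(-20))/(-2*4*(-11) - 2085) = ((-249 + 811) + 0)/(-2*4*(-11) - 2085) = (562 + 0)/(-8*(-11) - 2085) = 562/(88 - 2085) = 562/(-1997) = 562*(-1/1997) = -562/1997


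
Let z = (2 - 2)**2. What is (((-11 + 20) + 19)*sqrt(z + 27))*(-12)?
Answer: -1008*sqrt(3) ≈ -1745.9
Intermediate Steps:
z = 0 (z = 0**2 = 0)
(((-11 + 20) + 19)*sqrt(z + 27))*(-12) = (((-11 + 20) + 19)*sqrt(0 + 27))*(-12) = ((9 + 19)*sqrt(27))*(-12) = (28*(3*sqrt(3)))*(-12) = (84*sqrt(3))*(-12) = -1008*sqrt(3)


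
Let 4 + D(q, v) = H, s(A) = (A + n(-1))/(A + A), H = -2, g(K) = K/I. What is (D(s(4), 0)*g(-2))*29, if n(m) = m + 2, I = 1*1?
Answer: 348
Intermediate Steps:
I = 1
g(K) = K (g(K) = K/1 = K*1 = K)
n(m) = 2 + m
s(A) = (1 + A)/(2*A) (s(A) = (A + (2 - 1))/(A + A) = (A + 1)/((2*A)) = (1 + A)*(1/(2*A)) = (1 + A)/(2*A))
D(q, v) = -6 (D(q, v) = -4 - 2 = -6)
(D(s(4), 0)*g(-2))*29 = -6*(-2)*29 = 12*29 = 348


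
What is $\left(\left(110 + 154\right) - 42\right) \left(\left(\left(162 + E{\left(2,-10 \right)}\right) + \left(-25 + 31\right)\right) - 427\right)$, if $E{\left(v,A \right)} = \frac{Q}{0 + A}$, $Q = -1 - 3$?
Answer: $- \frac{287046}{5} \approx -57409.0$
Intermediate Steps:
$Q = -4$
$E{\left(v,A \right)} = - \frac{4}{A}$ ($E{\left(v,A \right)} = - \frac{4}{0 + A} = - \frac{4}{A}$)
$\left(\left(110 + 154\right) - 42\right) \left(\left(\left(162 + E{\left(2,-10 \right)}\right) + \left(-25 + 31\right)\right) - 427\right) = \left(\left(110 + 154\right) - 42\right) \left(\left(\left(162 - \frac{4}{-10}\right) + \left(-25 + 31\right)\right) - 427\right) = \left(264 - 42\right) \left(\left(\left(162 - - \frac{2}{5}\right) + 6\right) - 427\right) = 222 \left(\left(\left(162 + \frac{2}{5}\right) + 6\right) - 427\right) = 222 \left(\left(\frac{812}{5} + 6\right) - 427\right) = 222 \left(\frac{842}{5} - 427\right) = 222 \left(- \frac{1293}{5}\right) = - \frac{287046}{5}$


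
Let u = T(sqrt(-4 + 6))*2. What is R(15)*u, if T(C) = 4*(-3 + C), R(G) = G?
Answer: -360 + 120*sqrt(2) ≈ -190.29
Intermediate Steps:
T(C) = -12 + 4*C
u = -24 + 8*sqrt(2) (u = (-12 + 4*sqrt(-4 + 6))*2 = (-12 + 4*sqrt(2))*2 = -24 + 8*sqrt(2) ≈ -12.686)
R(15)*u = 15*(-24 + 8*sqrt(2)) = -360 + 120*sqrt(2)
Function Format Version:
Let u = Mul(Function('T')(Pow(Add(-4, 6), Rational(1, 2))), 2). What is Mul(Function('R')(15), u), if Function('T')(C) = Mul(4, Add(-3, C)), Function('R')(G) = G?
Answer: Add(-360, Mul(120, Pow(2, Rational(1, 2)))) ≈ -190.29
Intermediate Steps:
Function('T')(C) = Add(-12, Mul(4, C))
u = Add(-24, Mul(8, Pow(2, Rational(1, 2)))) (u = Mul(Add(-12, Mul(4, Pow(Add(-4, 6), Rational(1, 2)))), 2) = Mul(Add(-12, Mul(4, Pow(2, Rational(1, 2)))), 2) = Add(-24, Mul(8, Pow(2, Rational(1, 2)))) ≈ -12.686)
Mul(Function('R')(15), u) = Mul(15, Add(-24, Mul(8, Pow(2, Rational(1, 2))))) = Add(-360, Mul(120, Pow(2, Rational(1, 2))))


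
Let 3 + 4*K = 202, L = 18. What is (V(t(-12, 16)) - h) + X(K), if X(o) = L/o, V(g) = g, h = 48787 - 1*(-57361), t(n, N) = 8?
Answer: -21121788/199 ≈ -1.0614e+5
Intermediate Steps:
K = 199/4 (K = -¾ + (¼)*202 = -¾ + 101/2 = 199/4 ≈ 49.750)
h = 106148 (h = 48787 + 57361 = 106148)
X(o) = 18/o
(V(t(-12, 16)) - h) + X(K) = (8 - 1*106148) + 18/(199/4) = (8 - 106148) + 18*(4/199) = -106140 + 72/199 = -21121788/199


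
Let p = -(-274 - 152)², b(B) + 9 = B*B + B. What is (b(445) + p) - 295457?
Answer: -278472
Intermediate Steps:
b(B) = -9 + B + B² (b(B) = -9 + (B*B + B) = -9 + (B² + B) = -9 + (B + B²) = -9 + B + B²)
p = -181476 (p = -1*(-426)² = -1*181476 = -181476)
(b(445) + p) - 295457 = ((-9 + 445 + 445²) - 181476) - 295457 = ((-9 + 445 + 198025) - 181476) - 295457 = (198461 - 181476) - 295457 = 16985 - 295457 = -278472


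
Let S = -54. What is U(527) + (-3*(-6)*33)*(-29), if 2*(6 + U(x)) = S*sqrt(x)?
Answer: -17232 - 27*sqrt(527) ≈ -17852.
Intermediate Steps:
U(x) = -6 - 27*sqrt(x) (U(x) = -6 + (-54*sqrt(x))/2 = -6 - 27*sqrt(x))
U(527) + (-3*(-6)*33)*(-29) = (-6 - 27*sqrt(527)) + (-3*(-6)*33)*(-29) = (-6 - 27*sqrt(527)) + (18*33)*(-29) = (-6 - 27*sqrt(527)) + 594*(-29) = (-6 - 27*sqrt(527)) - 17226 = -17232 - 27*sqrt(527)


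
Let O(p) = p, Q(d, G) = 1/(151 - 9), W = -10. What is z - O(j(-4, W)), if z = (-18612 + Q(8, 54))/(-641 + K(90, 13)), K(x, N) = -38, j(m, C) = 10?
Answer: 1678723/96418 ≈ 17.411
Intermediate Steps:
Q(d, G) = 1/142
z = 2642903/96418 (z = (-18612 + 1/142)/(-641 - 38) = -2642903/142/(-679) = -2642903/142*(-1/679) = 2642903/96418 ≈ 27.411)
z - O(j(-4, W)) = 2642903/96418 - 1*10 = 2642903/96418 - 10 = 1678723/96418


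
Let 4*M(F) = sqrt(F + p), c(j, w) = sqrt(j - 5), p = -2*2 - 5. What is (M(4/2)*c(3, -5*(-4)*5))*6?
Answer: -3*sqrt(14)/2 ≈ -5.6125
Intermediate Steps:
p = -9 (p = -4 - 5 = -9)
c(j, w) = sqrt(-5 + j)
M(F) = sqrt(-9 + F)/4 (M(F) = sqrt(F - 9)/4 = sqrt(-9 + F)/4)
(M(4/2)*c(3, -5*(-4)*5))*6 = ((sqrt(-9 + 4/2)/4)*sqrt(-5 + 3))*6 = ((sqrt(-9 + 4*(1/2))/4)*sqrt(-2))*6 = ((sqrt(-9 + 2)/4)*(I*sqrt(2)))*6 = ((sqrt(-7)/4)*(I*sqrt(2)))*6 = (((I*sqrt(7))/4)*(I*sqrt(2)))*6 = ((I*sqrt(7)/4)*(I*sqrt(2)))*6 = -sqrt(14)/4*6 = -3*sqrt(14)/2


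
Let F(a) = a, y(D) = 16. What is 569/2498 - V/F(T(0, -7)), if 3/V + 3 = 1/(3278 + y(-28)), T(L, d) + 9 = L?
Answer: 2879485/24682738 ≈ 0.11666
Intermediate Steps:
T(L, d) = -9 + L
V = -9882/9881 (V = 3/(-3 + 1/(3278 + 16)) = 3/(-3 + 1/3294) = 3/(-9881/3294) = 3*(-3294/9881) = -9882/9881 ≈ -1.0001)
569/2498 - V/F(T(0, -7)) = 569/2498 - (-9882)/(9881*(-9 + 0)) = 569*(1/2498) - (-9882)/(9881*(-9)) = 569/2498 - (-9882)*(-1)/(9881*9) = 569/2498 - 1*1098/9881 = 569/2498 - 1098/9881 = 2879485/24682738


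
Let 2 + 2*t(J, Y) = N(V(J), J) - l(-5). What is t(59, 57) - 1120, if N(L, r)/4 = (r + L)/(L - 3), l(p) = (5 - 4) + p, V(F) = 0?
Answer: -3475/3 ≈ -1158.3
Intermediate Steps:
l(p) = 1 + p
N(L, r) = 4*(L + r)/(-3 + L) (N(L, r) = 4*((r + L)/(L - 3)) = 4*((L + r)/(-3 + L)) = 4*(L + r)/(-3 + L))
t(J, Y) = 1 - 2*J/3 (t(J, Y) = -1 + (4*(0 + J)/(-3 + 0) - (1 - 5))/2 = -1 + (4*J/(-3) - 1*(-4))/2 = -1 + (4*(-⅓)*J + 4)/2 = -1 + (-4*J/3 + 4)/2 = -1 + (4 - 4*J/3)/2 = -1 + (2 - 2*J/3) = 1 - 2*J/3)
t(59, 57) - 1120 = (1 - ⅔*59) - 1120 = (1 - 118/3) - 1120 = -115/3 - 1120 = -3475/3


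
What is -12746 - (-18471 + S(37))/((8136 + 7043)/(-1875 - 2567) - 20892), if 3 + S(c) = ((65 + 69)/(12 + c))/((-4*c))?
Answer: -2145020473593425/168278024159 ≈ -12747.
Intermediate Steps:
S(c) = -3 - 67/(2*c*(12 + c)) (S(c) = -3 + ((65 + 69)/(12 + c))/((-4*c)) = -3 + (134/(12 + c))*(-1/(4*c)) = -3 - 67/(2*c*(12 + c)))
-12746 - (-18471 + S(37))/((8136 + 7043)/(-1875 - 2567) - 20892) = -12746 - (-18471 + (½)*(-67 - 72*37 - 6*37²)/(37*(12 + 37)))/((8136 + 7043)/(-1875 - 2567) - 20892) = -12746 - (-18471 + (½)*(1/37)*(-67 - 2664 - 6*1369)/49)/(15179/(-4442) - 20892) = -12746 - (-18471 + (½)*(1/37)*(1/49)*(-67 - 2664 - 8214))/(15179*(-1/4442) - 20892) = -12746 - (-18471 + (½)*(1/37)*(1/49)*(-10945))/(-15179/4442 - 20892) = -12746 - (-18471 - 10945/3626)/(-92817443/4442) = -12746 - (-66986791)*(-4442)/(3626*92817443) = -12746 - 1*148777662811/168278024159 = -12746 - 148777662811/168278024159 = -2145020473593425/168278024159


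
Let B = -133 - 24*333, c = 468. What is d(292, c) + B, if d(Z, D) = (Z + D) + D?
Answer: -6897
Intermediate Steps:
d(Z, D) = Z + 2*D (d(Z, D) = (D + Z) + D = Z + 2*D)
B = -8125 (B = -133 - 7992 = -8125)
d(292, c) + B = (292 + 2*468) - 8125 = (292 + 936) - 8125 = 1228 - 8125 = -6897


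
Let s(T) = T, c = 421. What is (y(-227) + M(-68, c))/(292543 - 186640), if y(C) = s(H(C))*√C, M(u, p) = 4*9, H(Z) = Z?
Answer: 4/11767 - 227*I*√227/105903 ≈ 0.00033993 - 0.032295*I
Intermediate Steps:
M(u, p) = 36
y(C) = C^(3/2) (y(C) = C*√C = C^(3/2))
(y(-227) + M(-68, c))/(292543 - 186640) = ((-227)^(3/2) + 36)/(292543 - 186640) = (-227*I*√227 + 36)/105903 = (36 - 227*I*√227)*(1/105903) = 4/11767 - 227*I*√227/105903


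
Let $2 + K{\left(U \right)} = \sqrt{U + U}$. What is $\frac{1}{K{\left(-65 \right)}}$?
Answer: $- \frac{1}{67} - \frac{i \sqrt{130}}{134} \approx -0.014925 - 0.085088 i$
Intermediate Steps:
$K{\left(U \right)} = -2 + \sqrt{2} \sqrt{U}$ ($K{\left(U \right)} = -2 + \sqrt{U + U} = -2 + \sqrt{2 U} = -2 + \sqrt{2} \sqrt{U}$)
$\frac{1}{K{\left(-65 \right)}} = \frac{1}{-2 + \sqrt{2} \sqrt{-65}} = \frac{1}{-2 + \sqrt{2} i \sqrt{65}} = \frac{1}{-2 + i \sqrt{130}}$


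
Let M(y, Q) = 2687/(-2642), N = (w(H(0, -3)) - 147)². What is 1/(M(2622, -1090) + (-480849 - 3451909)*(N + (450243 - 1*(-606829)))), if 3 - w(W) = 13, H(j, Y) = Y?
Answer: -2642/11239456153443243 ≈ -2.3506e-13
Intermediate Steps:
w(W) = -10 (w(W) = 3 - 1*13 = 3 - 13 = -10)
N = 24649 (N = (-10 - 147)² = (-157)² = 24649)
M(y, Q) = -2687/2642 (M(y, Q) = 2687*(-1/2642) = -2687/2642)
1/(M(2622, -1090) + (-480849 - 3451909)*(N + (450243 - 1*(-606829)))) = 1/(-2687/2642 + (-480849 - 3451909)*(24649 + (450243 - 1*(-606829)))) = 1/(-2687/2642 - 3932758*(24649 + (450243 + 606829))) = 1/(-2687/2642 - 3932758*(24649 + 1057072)) = 1/(-2687/2642 - 3932758*1081721) = 1/(-2687/2642 - 4254146916518) = 1/(-11239456153443243/2642) = -2642/11239456153443243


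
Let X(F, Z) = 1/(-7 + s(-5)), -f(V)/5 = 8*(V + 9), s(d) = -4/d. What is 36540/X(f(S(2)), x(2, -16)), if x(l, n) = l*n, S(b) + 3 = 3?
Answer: -226548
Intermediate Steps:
S(b) = 0 (S(b) = -3 + 3 = 0)
f(V) = -360 - 40*V (f(V) = -40*(V + 9) = -40*(9 + V) = -5*(72 + 8*V) = -360 - 40*V)
X(F, Z) = -5/31 (X(F, Z) = 1/(-7 - 4/(-5)) = 1/(-7 - 4*(-⅕)) = 1/(-7 + ⅘) = 1/(-31/5) = -5/31)
36540/X(f(S(2)), x(2, -16)) = 36540/(-5/31) = 36540*(-31/5) = -226548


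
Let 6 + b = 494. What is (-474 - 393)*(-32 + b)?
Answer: -395352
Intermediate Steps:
b = 488 (b = -6 + 494 = 488)
(-474 - 393)*(-32 + b) = (-474 - 393)*(-32 + 488) = -867*456 = -395352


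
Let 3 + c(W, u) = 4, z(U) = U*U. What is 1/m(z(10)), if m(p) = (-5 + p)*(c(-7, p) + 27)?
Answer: 1/2660 ≈ 0.00037594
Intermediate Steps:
z(U) = U²
c(W, u) = 1 (c(W, u) = -3 + 4 = 1)
m(p) = -140 + 28*p (m(p) = (-5 + p)*(1 + 27) = (-5 + p)*28 = -140 + 28*p)
1/m(z(10)) = 1/(-140 + 28*10²) = 1/(-140 + 28*100) = 1/(-140 + 2800) = 1/2660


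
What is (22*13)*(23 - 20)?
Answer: 858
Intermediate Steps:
(22*13)*(23 - 20) = 286*3 = 858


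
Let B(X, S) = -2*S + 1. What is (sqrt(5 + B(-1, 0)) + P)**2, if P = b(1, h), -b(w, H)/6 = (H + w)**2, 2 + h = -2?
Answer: (-54 + sqrt(6))**2 ≈ 2657.5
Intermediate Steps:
h = -4 (h = -2 - 2 = -4)
B(X, S) = 1 - 2*S
b(w, H) = -6*(H + w)**2
P = -54 (P = -6*(-4 + 1)**2 = -6*(-3)**2 = -6*9 = -54)
(sqrt(5 + B(-1, 0)) + P)**2 = (sqrt(5 + (1 - 2*0)) - 54)**2 = (sqrt(5 + (1 + 0)) - 54)**2 = (sqrt(5 + 1) - 54)**2 = (sqrt(6) - 54)**2 = (-54 + sqrt(6))**2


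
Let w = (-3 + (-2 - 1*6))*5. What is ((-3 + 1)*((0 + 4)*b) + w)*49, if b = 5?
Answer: -4655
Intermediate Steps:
w = -55 (w = (-3 + (-2 - 6))*5 = (-3 - 8)*5 = -11*5 = -55)
((-3 + 1)*((0 + 4)*b) + w)*49 = ((-3 + 1)*((0 + 4)*5) - 55)*49 = (-8*5 - 55)*49 = (-2*20 - 55)*49 = (-40 - 55)*49 = -95*49 = -4655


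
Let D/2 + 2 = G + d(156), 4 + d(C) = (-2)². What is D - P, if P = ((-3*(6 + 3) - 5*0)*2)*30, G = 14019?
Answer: 29654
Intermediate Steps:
d(C) = 0 (d(C) = -4 + (-2)² = -4 + 4 = 0)
P = -1620 (P = ((-3*9 + 0)*2)*30 = ((-27 + 0)*2)*30 = -27*2*30 = -54*30 = -1620)
D = 28034 (D = -4 + 2*(14019 + 0) = -4 + 2*14019 = -4 + 28038 = 28034)
D - P = 28034 - 1*(-1620) = 28034 + 1620 = 29654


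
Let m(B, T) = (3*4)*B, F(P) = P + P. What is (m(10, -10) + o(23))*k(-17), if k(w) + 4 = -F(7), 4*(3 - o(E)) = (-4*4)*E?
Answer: -3870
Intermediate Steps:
F(P) = 2*P
m(B, T) = 12*B
o(E) = 3 + 4*E (o(E) = 3 - (-4*4)*E/4 = 3 - (-4)*E = 3 + 4*E)
k(w) = -18 (k(w) = -4 - 2*7 = -4 - 1*14 = -4 - 14 = -18)
(m(10, -10) + o(23))*k(-17) = (12*10 + (3 + 4*23))*(-18) = (120 + (3 + 92))*(-18) = (120 + 95)*(-18) = 215*(-18) = -3870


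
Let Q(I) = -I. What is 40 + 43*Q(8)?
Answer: -304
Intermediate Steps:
40 + 43*Q(8) = 40 + 43*(-1*8) = 40 + 43*(-8) = 40 - 344 = -304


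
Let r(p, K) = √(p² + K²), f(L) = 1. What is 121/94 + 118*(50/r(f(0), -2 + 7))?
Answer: 121/94 + 2950*√26/13 ≈ 1158.4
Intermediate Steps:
r(p, K) = √(K² + p²)
121/94 + 118*(50/r(f(0), -2 + 7)) = 121/94 + 118*(50/(√((-2 + 7)² + 1²))) = 121*(1/94) + 118*(50/(√(5² + 1))) = 121/94 + 118*(50/(√(25 + 1))) = 121/94 + 118*(50/(√26)) = 121/94 + 118*(50*(√26/26)) = 121/94 + 118*(25*√26/13) = 121/94 + 2950*√26/13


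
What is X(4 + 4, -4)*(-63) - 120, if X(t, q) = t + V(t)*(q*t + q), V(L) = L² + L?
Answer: 162672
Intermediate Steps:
V(L) = L + L²
X(t, q) = t + t*(1 + t)*(q + q*t) (X(t, q) = t + (t*(1 + t))*(q*t + q) = t + (t*(1 + t))*(q + q*t) = t + t*(1 + t)*(q + q*t))
X(4 + 4, -4)*(-63) - 120 = ((4 + 4)*(1 - 4*(1 + (4 + 4)) - 4*(4 + 4)*(1 + (4 + 4))))*(-63) - 120 = (8*(1 - 4*(1 + 8) - 4*8*(1 + 8)))*(-63) - 120 = (8*(1 - 4*9 - 4*8*9))*(-63) - 120 = (8*(1 - 36 - 288))*(-63) - 120 = (8*(-323))*(-63) - 120 = -2584*(-63) - 120 = 162792 - 120 = 162672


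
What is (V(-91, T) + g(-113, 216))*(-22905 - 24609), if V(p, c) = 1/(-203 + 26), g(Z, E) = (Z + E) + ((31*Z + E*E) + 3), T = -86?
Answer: -121269063596/59 ≈ -2.0554e+9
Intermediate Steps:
g(Z, E) = 3 + E + E² + 32*Z (g(Z, E) = (E + Z) + ((31*Z + E²) + 3) = (E + Z) + ((E² + 31*Z) + 3) = (E + Z) + (3 + E² + 31*Z) = 3 + E + E² + 32*Z)
V(p, c) = -1/177 (V(p, c) = 1/(-177) = -1/177)
(V(-91, T) + g(-113, 216))*(-22905 - 24609) = (-1/177 + (3 + 216 + 216² + 32*(-113)))*(-22905 - 24609) = (-1/177 + (3 + 216 + 46656 - 3616))*(-47514) = (-1/177 + 43259)*(-47514) = (7656842/177)*(-47514) = -121269063596/59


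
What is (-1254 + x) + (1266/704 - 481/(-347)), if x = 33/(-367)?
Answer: -56074148723/44826848 ≈ -1250.9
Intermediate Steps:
x = -33/367 (x = 33*(-1/367) = -33/367 ≈ -0.089918)
(-1254 + x) + (1266/704 - 481/(-347)) = (-1254 - 33/367) + (1266/704 - 481/(-347)) = -460251/367 + (1266*(1/704) - 481*(-1/347)) = -460251/367 + (633/352 + 481/347) = -460251/367 + 388963/122144 = -56074148723/44826848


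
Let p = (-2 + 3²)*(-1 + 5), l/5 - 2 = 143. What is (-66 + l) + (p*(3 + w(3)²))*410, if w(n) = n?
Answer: 138419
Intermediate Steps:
l = 725 (l = 10 + 5*143 = 10 + 715 = 725)
p = 28 (p = (-2 + 9)*4 = 7*4 = 28)
(-66 + l) + (p*(3 + w(3)²))*410 = (-66 + 725) + (28*(3 + 3²))*410 = 659 + (28*(3 + 9))*410 = 659 + (28*12)*410 = 659 + 336*410 = 659 + 137760 = 138419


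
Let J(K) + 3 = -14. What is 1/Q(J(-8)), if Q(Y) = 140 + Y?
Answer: 1/123 ≈ 0.0081301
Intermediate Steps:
J(K) = -17 (J(K) = -3 - 14 = -17)
1/Q(J(-8)) = 1/(140 - 17) = 1/123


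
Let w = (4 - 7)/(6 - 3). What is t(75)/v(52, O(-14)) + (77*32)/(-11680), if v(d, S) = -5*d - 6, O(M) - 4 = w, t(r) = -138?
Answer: 14944/48545 ≈ 0.30784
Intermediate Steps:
w = -1 (w = -3/3 = -3*⅓ = -1)
O(M) = 3 (O(M) = 4 - 1 = 3)
v(d, S) = -6 - 5*d
t(75)/v(52, O(-14)) + (77*32)/(-11680) = -138/(-6 - 5*52) + (77*32)/(-11680) = -138/(-6 - 260) + 2464*(-1/11680) = -138/(-266) - 77/365 = -138*(-1/266) - 77/365 = 69/133 - 77/365 = 14944/48545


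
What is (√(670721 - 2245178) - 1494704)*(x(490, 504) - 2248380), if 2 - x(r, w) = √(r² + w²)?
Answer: 2*(1124189 + 7*√2521)*(1494704 - I*√1574457) ≈ 3.3617e+12 - 2.8221e+9*I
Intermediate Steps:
x(r, w) = 2 - √(r² + w²)
(√(670721 - 2245178) - 1494704)*(x(490, 504) - 2248380) = (√(670721 - 2245178) - 1494704)*((2 - √(490² + 504²)) - 2248380) = (√(-1574457) - 1494704)*((2 - √(240100 + 254016)) - 2248380) = (I*√1574457 - 1494704)*((2 - √494116) - 2248380) = (-1494704 + I*√1574457)*((2 - 14*√2521) - 2248380) = (-1494704 + I*√1574457)*(-2248378 - 14*√2521) = (-2248378 - 14*√2521)*(-1494704 + I*√1574457)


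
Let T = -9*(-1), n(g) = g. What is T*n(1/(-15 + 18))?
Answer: 3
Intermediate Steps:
T = 9
T*n(1/(-15 + 18)) = 9/(-15 + 18) = 9/3 = 9*(1/3) = 3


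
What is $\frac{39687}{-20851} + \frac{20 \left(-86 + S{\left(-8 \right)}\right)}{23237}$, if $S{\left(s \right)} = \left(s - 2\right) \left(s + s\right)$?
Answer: $- \frac{891347339}{484514687} \approx -1.8397$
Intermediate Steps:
$S{\left(s \right)} = 2 s \left(-2 + s\right)$ ($S{\left(s \right)} = \left(-2 + s\right) 2 s = 2 s \left(-2 + s\right)$)
$\frac{39687}{-20851} + \frac{20 \left(-86 + S{\left(-8 \right)}\right)}{23237} = \frac{39687}{-20851} + \frac{20 \left(-86 + 2 \left(-8\right) \left(-2 - 8\right)\right)}{23237} = 39687 \left(- \frac{1}{20851}\right) + 20 \left(-86 + 2 \left(-8\right) \left(-10\right)\right) \frac{1}{23237} = - \frac{39687}{20851} + 20 \left(-86 + 160\right) \frac{1}{23237} = - \frac{39687}{20851} + 20 \cdot 74 \cdot \frac{1}{23237} = - \frac{39687}{20851} + 1480 \cdot \frac{1}{23237} = - \frac{39687}{20851} + \frac{1480}{23237} = - \frac{891347339}{484514687}$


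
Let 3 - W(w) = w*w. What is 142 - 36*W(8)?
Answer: 2338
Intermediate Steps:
W(w) = 3 - w² (W(w) = 3 - w*w = 3 - w²)
142 - 36*W(8) = 142 - 36*(3 - 1*8²) = 142 - 36*(3 - 1*64) = 142 - 36*(3 - 64) = 142 - 36*(-61) = 142 + 2196 = 2338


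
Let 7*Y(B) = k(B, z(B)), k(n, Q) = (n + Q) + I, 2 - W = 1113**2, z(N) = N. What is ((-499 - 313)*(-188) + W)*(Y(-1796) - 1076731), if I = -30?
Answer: 8190079576029/7 ≈ 1.1700e+12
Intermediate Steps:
W = -1238767 (W = 2 - 1*1113**2 = 2 - 1*1238769 = 2 - 1238769 = -1238767)
k(n, Q) = -30 + Q + n (k(n, Q) = (n + Q) - 30 = (Q + n) - 30 = -30 + Q + n)
Y(B) = -30/7 + 2*B/7 (Y(B) = (-30 + B + B)/7 = (-30 + 2*B)/7 = -30/7 + 2*B/7)
((-499 - 313)*(-188) + W)*(Y(-1796) - 1076731) = ((-499 - 313)*(-188) - 1238767)*((-30/7 + (2/7)*(-1796)) - 1076731) = (-812*(-188) - 1238767)*((-30/7 - 3592/7) - 1076731) = (152656 - 1238767)*(-3622/7 - 1076731) = -1086111*(-7540739/7) = 8190079576029/7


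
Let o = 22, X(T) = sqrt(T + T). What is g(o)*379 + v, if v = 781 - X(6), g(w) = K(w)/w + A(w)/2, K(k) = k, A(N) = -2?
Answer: 781 - 2*sqrt(3) ≈ 777.54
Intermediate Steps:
X(T) = sqrt(2)*sqrt(T) (X(T) = sqrt(2*T) = sqrt(2)*sqrt(T))
g(w) = 0 (g(w) = w/w - 2/2 = 1 - 2*1/2 = 1 - 1 = 0)
v = 781 - 2*sqrt(3) (v = 781 - sqrt(2)*sqrt(6) = 781 - 2*sqrt(3) ≈ 777.54)
g(o)*379 + v = 0*379 + (781 - 2*sqrt(3)) = 0 + (781 - 2*sqrt(3)) = 781 - 2*sqrt(3)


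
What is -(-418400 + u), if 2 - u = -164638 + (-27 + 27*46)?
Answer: 254975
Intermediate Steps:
u = 163425 (u = 2 - (-164638 + (-27 + 27*46)) = 2 - (-164638 + (-27 + 1242)) = 2 - (-164638 + 1215) = 2 - 1*(-163423) = 2 + 163423 = 163425)
-(-418400 + u) = -(-418400 + 163425) = -1*(-254975) = 254975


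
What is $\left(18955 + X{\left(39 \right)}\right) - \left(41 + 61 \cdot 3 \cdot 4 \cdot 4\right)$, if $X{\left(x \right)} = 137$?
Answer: $16123$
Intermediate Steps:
$\left(18955 + X{\left(39 \right)}\right) - \left(41 + 61 \cdot 3 \cdot 4 \cdot 4\right) = \left(18955 + 137\right) - \left(41 + 61 \cdot 3 \cdot 4 \cdot 4\right) = 19092 - \left(41 + 61 \cdot 12 \cdot 4\right) = 19092 - 2969 = 16123$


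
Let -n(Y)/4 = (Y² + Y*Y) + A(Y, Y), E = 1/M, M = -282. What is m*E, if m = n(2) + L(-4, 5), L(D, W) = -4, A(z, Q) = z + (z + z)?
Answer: 10/47 ≈ 0.21277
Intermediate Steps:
A(z, Q) = 3*z (A(z, Q) = z + 2*z = 3*z)
E = -1/282 (E = 1/(-282) = -1/282 ≈ -0.0035461)
n(Y) = -12*Y - 8*Y² (n(Y) = -4*((Y² + Y*Y) + 3*Y) = -4*((Y² + Y²) + 3*Y) = -4*(2*Y² + 3*Y) = -12*Y - 8*Y²)
m = -60 (m = 4*2*(-3 - 2*2) - 4 = 4*2*(-3 - 4) - 4 = 4*2*(-7) - 4 = -56 - 4 = -60)
m*E = -60*(-1/282) = 10/47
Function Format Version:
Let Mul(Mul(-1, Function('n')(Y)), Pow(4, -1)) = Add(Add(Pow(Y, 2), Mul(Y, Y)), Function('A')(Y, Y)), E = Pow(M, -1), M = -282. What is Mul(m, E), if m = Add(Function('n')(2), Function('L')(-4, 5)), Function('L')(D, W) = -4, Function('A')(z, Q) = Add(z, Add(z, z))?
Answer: Rational(10, 47) ≈ 0.21277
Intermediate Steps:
Function('A')(z, Q) = Mul(3, z) (Function('A')(z, Q) = Add(z, Mul(2, z)) = Mul(3, z))
E = Rational(-1, 282) (E = Pow(-282, -1) = Rational(-1, 282) ≈ -0.0035461)
Function('n')(Y) = Add(Mul(-12, Y), Mul(-8, Pow(Y, 2))) (Function('n')(Y) = Mul(-4, Add(Add(Pow(Y, 2), Mul(Y, Y)), Mul(3, Y))) = Mul(-4, Add(Add(Pow(Y, 2), Pow(Y, 2)), Mul(3, Y))) = Mul(-4, Add(Mul(2, Pow(Y, 2)), Mul(3, Y))) = Add(Mul(-12, Y), Mul(-8, Pow(Y, 2))))
m = -60 (m = Add(Mul(4, 2, Add(-3, Mul(-2, 2))), -4) = Add(Mul(4, 2, Add(-3, -4)), -4) = Add(Mul(4, 2, -7), -4) = Add(-56, -4) = -60)
Mul(m, E) = Mul(-60, Rational(-1, 282)) = Rational(10, 47)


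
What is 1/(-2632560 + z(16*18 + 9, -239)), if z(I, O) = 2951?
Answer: -1/2629609 ≈ -3.8028e-7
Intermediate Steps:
1/(-2632560 + z(16*18 + 9, -239)) = 1/(-2632560 + 2951) = 1/(-2629609) = -1/2629609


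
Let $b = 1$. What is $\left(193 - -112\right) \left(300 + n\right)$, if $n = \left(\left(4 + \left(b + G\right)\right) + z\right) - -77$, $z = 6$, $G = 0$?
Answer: $118340$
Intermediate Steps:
$n = 88$ ($n = \left(\left(4 + \left(1 + 0\right)\right) + 6\right) - -77 = \left(\left(4 + 1\right) + 6\right) + 77 = \left(5 + 6\right) + 77 = 11 + 77 = 88$)
$\left(193 - -112\right) \left(300 + n\right) = \left(193 - -112\right) \left(300 + 88\right) = \left(193 + 112\right) 388 = 305 \cdot 388 = 118340$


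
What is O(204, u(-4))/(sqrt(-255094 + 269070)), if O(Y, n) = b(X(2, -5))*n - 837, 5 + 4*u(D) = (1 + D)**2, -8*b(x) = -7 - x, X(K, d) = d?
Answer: -3347*sqrt(3494)/27952 ≈ -7.0779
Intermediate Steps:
b(x) = 7/8 + x/8 (b(x) = -(-7 - x)/8 = 7/8 + x/8)
u(D) = -5/4 + (1 + D)**2/4
O(Y, n) = -837 + n/4 (O(Y, n) = (7/8 + (1/8)*(-5))*n - 837 = (7/8 - 5/8)*n - 837 = n/4 - 837 = -837 + n/4)
O(204, u(-4))/(sqrt(-255094 + 269070)) = (-837 + (-5/4 + (1 - 4)**2/4)/4)/(sqrt(-255094 + 269070)) = (-837 + (-5/4 + (1/4)*(-3)**2)/4)/(sqrt(13976)) = (-837 + (-5/4 + (1/4)*9)/4)/((2*sqrt(3494))) = (-837 + (-5/4 + 9/4)/4)*(sqrt(3494)/6988) = (-837 + (1/4)*1)*(sqrt(3494)/6988) = (-837 + 1/4)*(sqrt(3494)/6988) = -3347*sqrt(3494)/27952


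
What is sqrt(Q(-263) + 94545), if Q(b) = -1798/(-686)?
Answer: sqrt(227008838)/49 ≈ 307.49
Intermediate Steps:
Q(b) = 899/343 (Q(b) = -1798*(-1/686) = 899/343)
sqrt(Q(-263) + 94545) = sqrt(899/343 + 94545) = sqrt(32429834/343) = sqrt(227008838)/49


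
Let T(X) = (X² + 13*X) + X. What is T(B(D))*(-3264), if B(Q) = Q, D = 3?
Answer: -166464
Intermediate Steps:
T(X) = X² + 14*X
T(B(D))*(-3264) = (3*(14 + 3))*(-3264) = (3*17)*(-3264) = 51*(-3264) = -166464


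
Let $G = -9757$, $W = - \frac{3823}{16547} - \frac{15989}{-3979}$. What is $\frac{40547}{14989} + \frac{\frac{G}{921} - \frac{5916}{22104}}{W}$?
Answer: $- \frac{3192630276065}{19614576616508} \approx -0.16277$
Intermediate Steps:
$W = \frac{249358266}{65840513}$ ($W = \left(-3823\right) \frac{1}{16547} - - \frac{15989}{3979} = - \frac{3823}{16547} + \frac{15989}{3979} = \frac{249358266}{65840513} \approx 3.7873$)
$\frac{40547}{14989} + \frac{\frac{G}{921} - \frac{5916}{22104}}{W} = \frac{40547}{14989} + \frac{- \frac{9757}{921} - \frac{5916}{22104}}{\frac{249358266}{65840513}} = 40547 \cdot \frac{1}{14989} + \left(\left(-9757\right) \frac{1}{921} - \frac{493}{1842}\right) \frac{65840513}{249358266} = \frac{3119}{1153} + \left(- \frac{9757}{921} - \frac{493}{1842}\right) \frac{65840513}{249358266} = \frac{3119}{1153} - \frac{48787820133}{17011775036} = - \frac{3192630276065}{19614576616508}$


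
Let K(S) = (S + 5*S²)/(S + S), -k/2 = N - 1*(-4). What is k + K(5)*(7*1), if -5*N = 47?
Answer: 509/5 ≈ 101.80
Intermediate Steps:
N = -47/5 (N = -⅕*47 = -47/5 ≈ -9.4000)
k = 54/5 (k = -2*(-47/5 - 1*(-4)) = -2*(-47/5 + 4) = -2*(-27/5) = 54/5 ≈ 10.800)
K(S) = (S + 5*S²)/(2*S) (K(S) = (S + 5*S²)/((2*S)) = (S + 5*S²)*(1/(2*S)) = (S + 5*S²)/(2*S))
k + K(5)*(7*1) = 54/5 + (½ + (5/2)*5)*(7*1) = 54/5 + (½ + 25/2)*7 = 54/5 + 13*7 = 54/5 + 91 = 509/5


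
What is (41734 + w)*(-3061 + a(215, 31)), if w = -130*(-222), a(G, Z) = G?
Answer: -200910524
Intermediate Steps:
w = 28860
(41734 + w)*(-3061 + a(215, 31)) = (41734 + 28860)*(-3061 + 215) = 70594*(-2846) = -200910524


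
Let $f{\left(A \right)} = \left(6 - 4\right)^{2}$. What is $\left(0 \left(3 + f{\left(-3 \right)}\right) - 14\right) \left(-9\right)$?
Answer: $126$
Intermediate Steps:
$f{\left(A \right)} = 4$ ($f{\left(A \right)} = 2^{2} = 4$)
$\left(0 \left(3 + f{\left(-3 \right)}\right) - 14\right) \left(-9\right) = \left(0 \left(3 + 4\right) - 14\right) \left(-9\right) = \left(0 \cdot 7 - 14\right) \left(-9\right) = \left(0 - 14\right) \left(-9\right) = \left(-14\right) \left(-9\right) = 126$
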